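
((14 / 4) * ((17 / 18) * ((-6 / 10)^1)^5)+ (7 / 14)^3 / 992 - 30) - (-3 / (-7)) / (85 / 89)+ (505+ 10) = 1429249475427 / 2951200000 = 484.29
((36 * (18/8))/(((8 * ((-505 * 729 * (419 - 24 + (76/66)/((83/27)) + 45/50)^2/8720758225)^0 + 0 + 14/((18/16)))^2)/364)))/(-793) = -45927/1786202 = -0.03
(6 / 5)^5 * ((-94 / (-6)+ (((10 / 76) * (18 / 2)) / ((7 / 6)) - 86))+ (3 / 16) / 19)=-14335866 / 83125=-172.46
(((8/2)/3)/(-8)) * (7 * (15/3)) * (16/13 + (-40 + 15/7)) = 5555/26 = 213.65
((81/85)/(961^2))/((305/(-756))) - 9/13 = -215481333393/311249665025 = -0.69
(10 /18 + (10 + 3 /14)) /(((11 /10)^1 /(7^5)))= 164553.38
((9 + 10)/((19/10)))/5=2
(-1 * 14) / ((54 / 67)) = -469 / 27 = -17.37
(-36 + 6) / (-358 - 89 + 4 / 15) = 450 / 6701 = 0.07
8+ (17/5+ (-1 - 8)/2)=69/10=6.90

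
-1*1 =-1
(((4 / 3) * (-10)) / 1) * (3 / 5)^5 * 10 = -1296 / 125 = -10.37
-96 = -96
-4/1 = -4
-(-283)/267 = 283/267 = 1.06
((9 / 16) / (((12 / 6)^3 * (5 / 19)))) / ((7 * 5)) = 171 / 22400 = 0.01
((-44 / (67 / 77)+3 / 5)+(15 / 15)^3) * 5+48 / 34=-277260 / 1139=-243.42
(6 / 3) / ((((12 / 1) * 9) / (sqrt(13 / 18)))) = 0.02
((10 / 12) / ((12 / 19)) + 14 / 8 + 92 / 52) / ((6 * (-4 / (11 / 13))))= -49819 / 292032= -0.17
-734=-734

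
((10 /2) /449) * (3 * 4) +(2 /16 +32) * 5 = 160.76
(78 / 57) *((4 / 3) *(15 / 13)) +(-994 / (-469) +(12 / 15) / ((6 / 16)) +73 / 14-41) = -7866911 / 267330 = -29.43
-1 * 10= -10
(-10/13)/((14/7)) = -5/13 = -0.38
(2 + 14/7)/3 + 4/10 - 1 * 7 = -79/15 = -5.27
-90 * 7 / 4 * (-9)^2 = -25515 / 2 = -12757.50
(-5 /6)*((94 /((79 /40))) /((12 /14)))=-32900 /711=-46.27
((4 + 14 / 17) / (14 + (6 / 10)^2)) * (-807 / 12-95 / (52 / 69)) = -14350 / 221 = -64.93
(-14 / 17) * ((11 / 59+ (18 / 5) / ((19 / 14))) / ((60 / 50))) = -111391 / 57171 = -1.95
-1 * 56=-56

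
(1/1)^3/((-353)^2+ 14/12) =6/747661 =0.00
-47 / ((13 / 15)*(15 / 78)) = -282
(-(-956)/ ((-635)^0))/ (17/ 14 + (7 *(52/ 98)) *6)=40.68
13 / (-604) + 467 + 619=655931 / 604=1085.98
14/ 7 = 2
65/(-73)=-65/73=-0.89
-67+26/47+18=-2277/47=-48.45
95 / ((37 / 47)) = 4465 / 37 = 120.68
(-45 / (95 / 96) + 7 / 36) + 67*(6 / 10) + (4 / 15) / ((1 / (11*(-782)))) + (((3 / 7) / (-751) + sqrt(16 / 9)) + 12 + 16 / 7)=-8210361371 / 3595788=-2283.33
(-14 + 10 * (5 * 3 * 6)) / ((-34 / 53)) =-1381.12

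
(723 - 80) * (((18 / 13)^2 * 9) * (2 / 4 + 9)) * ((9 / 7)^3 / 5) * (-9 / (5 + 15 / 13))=-58433532273 / 891800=-65523.14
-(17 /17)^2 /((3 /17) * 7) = -17 /21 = -0.81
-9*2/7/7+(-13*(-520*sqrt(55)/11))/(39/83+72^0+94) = -18/49+140270*sqrt(55)/21791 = 47.37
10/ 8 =5/ 4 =1.25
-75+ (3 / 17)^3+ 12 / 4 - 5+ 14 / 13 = -4848780 / 63869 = -75.92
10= 10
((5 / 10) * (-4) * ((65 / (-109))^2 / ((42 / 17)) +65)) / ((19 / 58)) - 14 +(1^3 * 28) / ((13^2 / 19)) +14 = -316111216802 / 801147711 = -394.57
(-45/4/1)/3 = -15/4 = -3.75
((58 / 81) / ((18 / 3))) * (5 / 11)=145 / 2673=0.05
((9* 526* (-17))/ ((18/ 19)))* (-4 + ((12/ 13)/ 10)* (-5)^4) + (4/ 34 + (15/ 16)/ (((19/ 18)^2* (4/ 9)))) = -5822233354373/ 1276496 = -4561105.84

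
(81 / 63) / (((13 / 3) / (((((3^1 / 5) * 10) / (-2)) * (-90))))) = 7290 / 91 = 80.11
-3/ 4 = -0.75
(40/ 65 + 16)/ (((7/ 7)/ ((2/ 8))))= 54/ 13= 4.15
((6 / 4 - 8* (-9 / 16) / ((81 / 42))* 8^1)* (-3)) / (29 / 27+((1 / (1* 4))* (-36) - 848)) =3267 / 46220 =0.07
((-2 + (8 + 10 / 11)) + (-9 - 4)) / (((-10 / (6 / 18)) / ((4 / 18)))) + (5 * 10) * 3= 222817 / 1485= 150.05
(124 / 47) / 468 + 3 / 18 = 1895 / 10998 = 0.17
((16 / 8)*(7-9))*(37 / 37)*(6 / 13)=-24 / 13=-1.85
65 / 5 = 13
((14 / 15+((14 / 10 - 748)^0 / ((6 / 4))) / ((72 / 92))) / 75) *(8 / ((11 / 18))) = 3856 / 12375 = 0.31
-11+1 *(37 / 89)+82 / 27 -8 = -37360 / 2403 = -15.55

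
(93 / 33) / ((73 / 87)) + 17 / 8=5.48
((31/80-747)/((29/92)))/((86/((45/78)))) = -4121301/259376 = -15.89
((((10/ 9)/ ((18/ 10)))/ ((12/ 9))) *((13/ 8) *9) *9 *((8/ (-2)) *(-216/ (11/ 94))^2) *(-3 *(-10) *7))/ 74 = -10551085272000/ 4477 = -2356731130.67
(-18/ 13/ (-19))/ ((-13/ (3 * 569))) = -30726/ 3211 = -9.57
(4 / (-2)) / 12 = -1 / 6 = -0.17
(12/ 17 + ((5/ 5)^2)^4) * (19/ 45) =551/ 765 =0.72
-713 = -713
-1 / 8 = -0.12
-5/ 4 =-1.25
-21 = -21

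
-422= -422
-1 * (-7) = 7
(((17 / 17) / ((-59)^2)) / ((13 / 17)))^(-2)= 2047834009 / 289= 7085930.83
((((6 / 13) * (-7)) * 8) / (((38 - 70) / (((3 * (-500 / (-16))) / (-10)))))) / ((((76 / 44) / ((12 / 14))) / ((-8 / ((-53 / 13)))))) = -7425 / 1007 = -7.37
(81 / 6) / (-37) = -27 / 74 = -0.36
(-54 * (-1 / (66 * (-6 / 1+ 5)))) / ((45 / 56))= -56 / 55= -1.02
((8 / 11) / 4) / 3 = 2 / 33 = 0.06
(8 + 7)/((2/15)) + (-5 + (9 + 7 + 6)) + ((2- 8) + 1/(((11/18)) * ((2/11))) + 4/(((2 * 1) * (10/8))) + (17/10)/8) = 2149/16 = 134.31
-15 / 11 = -1.36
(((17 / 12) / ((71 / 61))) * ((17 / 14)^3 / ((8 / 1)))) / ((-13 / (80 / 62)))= -25473905 / 942168864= -0.03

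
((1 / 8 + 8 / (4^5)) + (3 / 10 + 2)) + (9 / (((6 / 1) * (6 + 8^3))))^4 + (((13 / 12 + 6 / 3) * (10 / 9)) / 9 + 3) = 8136746863430957 / 1399636628893440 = 5.81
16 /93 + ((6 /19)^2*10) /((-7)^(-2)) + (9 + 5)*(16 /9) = 7445672 /100719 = 73.93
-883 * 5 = -4415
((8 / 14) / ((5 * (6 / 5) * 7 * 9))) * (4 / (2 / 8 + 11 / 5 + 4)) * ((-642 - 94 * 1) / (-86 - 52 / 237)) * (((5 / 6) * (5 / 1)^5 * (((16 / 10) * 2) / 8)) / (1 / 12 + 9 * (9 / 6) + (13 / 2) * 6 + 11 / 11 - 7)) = 58144000000 / 324910316367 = 0.18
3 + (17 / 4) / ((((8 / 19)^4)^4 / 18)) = 78393359.30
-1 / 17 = -0.06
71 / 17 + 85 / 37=4072 / 629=6.47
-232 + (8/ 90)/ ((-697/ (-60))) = -485096/ 2091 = -231.99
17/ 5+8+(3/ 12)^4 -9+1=4357/ 1280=3.40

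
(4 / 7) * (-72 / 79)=-288 / 553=-0.52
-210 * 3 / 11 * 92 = -57960 / 11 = -5269.09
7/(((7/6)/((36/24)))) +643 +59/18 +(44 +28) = 13091/18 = 727.28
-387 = -387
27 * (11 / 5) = 297 / 5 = 59.40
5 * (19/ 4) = 95/ 4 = 23.75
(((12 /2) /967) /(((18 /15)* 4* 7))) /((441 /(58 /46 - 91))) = -860 /22885989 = -0.00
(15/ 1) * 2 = 30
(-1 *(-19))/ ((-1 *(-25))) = 19/ 25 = 0.76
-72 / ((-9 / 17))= 136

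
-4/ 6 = -2/ 3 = -0.67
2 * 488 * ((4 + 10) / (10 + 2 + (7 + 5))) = 1708 / 3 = 569.33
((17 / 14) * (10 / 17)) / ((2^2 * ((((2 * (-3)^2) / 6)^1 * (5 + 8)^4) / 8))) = 10 / 599781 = 0.00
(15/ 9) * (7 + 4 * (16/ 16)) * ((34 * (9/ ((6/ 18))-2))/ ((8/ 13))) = 303875/ 12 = 25322.92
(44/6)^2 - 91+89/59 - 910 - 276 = -648730/531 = -1221.71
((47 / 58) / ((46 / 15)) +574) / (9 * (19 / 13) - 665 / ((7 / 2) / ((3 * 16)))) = -19917781 / 315861852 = -0.06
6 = 6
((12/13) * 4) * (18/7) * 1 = 864/91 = 9.49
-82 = -82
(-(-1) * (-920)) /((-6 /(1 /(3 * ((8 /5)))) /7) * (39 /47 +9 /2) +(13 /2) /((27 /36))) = 2270100 /32723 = 69.37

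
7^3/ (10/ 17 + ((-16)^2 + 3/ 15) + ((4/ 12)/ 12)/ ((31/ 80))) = 8134245/ 6091433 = 1.34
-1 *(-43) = 43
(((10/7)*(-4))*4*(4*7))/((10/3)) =-192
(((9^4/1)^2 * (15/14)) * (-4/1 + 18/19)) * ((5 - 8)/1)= 56175970905/133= 422375721.09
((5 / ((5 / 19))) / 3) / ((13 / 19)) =361 / 39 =9.26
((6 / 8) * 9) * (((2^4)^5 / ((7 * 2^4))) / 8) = 55296 / 7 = 7899.43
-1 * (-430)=430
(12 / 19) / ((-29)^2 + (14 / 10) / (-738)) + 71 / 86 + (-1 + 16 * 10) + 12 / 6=820583208789 / 5070764422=161.83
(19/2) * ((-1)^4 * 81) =1539/2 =769.50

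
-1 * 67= -67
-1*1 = -1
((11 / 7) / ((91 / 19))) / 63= 209 / 40131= 0.01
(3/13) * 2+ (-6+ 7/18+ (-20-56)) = -18989/234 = -81.15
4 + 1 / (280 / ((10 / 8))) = 897 / 224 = 4.00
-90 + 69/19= -1641/19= -86.37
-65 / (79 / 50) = -3250 / 79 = -41.14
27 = 27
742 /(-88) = -371 /44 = -8.43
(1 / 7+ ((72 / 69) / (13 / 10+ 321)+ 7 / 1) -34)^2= 194172296823184 / 269260323409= 721.13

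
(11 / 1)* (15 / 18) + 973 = 5893 / 6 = 982.17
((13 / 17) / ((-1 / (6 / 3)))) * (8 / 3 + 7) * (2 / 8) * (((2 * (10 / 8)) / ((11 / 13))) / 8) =-24505 / 17952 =-1.37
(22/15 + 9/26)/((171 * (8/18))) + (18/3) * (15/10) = 267467/29640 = 9.02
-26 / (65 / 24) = -48 / 5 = -9.60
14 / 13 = 1.08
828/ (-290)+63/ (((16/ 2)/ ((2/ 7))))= -351/ 580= -0.61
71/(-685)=-71/685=-0.10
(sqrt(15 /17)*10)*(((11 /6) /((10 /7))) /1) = 77*sqrt(255) /102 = 12.05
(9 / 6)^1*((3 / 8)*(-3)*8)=-27 / 2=-13.50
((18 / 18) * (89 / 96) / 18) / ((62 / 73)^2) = 474281 / 6642432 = 0.07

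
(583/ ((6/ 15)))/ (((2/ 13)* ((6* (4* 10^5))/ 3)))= 7579/ 640000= 0.01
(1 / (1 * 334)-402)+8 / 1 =-131595 / 334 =-394.00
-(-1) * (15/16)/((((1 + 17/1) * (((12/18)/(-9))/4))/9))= -405/16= -25.31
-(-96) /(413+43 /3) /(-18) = -8 /641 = -0.01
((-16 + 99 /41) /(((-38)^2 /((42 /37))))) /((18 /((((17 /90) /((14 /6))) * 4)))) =-9469 /49287330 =-0.00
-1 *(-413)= 413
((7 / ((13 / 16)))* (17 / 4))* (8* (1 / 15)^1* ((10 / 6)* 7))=26656 / 117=227.83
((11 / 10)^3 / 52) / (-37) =-1331 / 1924000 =-0.00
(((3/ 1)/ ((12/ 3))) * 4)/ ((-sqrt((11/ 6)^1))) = -3 * sqrt(66)/ 11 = -2.22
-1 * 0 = 0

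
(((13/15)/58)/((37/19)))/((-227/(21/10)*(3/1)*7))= -247/73071300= -0.00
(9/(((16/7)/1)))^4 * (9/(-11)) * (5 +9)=-992436543/360448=-2753.34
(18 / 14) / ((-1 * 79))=-9 / 553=-0.02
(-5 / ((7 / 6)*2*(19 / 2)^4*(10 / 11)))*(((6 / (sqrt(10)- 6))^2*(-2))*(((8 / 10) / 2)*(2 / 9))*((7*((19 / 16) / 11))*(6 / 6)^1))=48 / (34295*(6- sqrt(10))^2)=0.00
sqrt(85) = 9.22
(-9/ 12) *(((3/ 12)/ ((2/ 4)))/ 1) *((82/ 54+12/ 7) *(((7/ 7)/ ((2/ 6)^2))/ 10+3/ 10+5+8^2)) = -23829/ 280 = -85.10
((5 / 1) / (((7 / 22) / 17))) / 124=935 / 434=2.15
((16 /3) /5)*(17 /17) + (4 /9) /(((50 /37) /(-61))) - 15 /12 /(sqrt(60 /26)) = -19.82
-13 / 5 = -2.60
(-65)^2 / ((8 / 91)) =384475 / 8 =48059.38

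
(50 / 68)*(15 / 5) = 75 / 34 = 2.21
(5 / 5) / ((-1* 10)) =-1 / 10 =-0.10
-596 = -596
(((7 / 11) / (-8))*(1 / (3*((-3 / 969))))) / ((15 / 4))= 2261 / 990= 2.28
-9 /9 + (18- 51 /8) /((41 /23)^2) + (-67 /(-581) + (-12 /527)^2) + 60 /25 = 56138928217109 /10849883314760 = 5.17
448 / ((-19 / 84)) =-37632 / 19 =-1980.63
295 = 295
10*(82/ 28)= 205/ 7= 29.29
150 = 150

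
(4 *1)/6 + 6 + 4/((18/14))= 88/9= 9.78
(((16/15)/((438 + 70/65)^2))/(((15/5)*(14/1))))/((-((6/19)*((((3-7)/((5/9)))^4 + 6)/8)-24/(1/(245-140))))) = 401375/7354144989127377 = 0.00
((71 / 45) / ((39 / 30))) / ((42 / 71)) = 5041 / 2457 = 2.05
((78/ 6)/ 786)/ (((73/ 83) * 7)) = 0.00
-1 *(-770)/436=385/218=1.77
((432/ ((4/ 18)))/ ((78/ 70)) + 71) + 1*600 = 31403/ 13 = 2415.62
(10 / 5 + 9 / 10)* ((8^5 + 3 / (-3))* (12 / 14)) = 407247 / 5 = 81449.40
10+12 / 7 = 82 / 7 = 11.71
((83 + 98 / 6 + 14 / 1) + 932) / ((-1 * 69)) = -3136 / 207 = -15.15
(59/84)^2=3481/7056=0.49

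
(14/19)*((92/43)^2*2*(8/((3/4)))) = 71.96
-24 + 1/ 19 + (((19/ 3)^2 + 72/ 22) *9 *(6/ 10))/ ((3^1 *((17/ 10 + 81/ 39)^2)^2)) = -286229402237805/ 12147090149249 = -23.56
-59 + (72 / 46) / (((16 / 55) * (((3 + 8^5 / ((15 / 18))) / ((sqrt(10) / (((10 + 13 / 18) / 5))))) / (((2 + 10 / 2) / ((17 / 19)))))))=-59 + 235125 * sqrt(10) / 471040046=-59.00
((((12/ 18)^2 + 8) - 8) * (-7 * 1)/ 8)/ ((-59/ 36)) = 14/ 59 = 0.24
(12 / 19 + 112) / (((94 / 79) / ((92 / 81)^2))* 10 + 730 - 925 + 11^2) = -357730960 / 205737719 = -1.74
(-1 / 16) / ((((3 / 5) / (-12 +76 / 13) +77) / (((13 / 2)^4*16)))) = -714025 / 30761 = -23.21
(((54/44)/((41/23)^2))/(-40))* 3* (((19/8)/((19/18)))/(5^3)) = -385641/739640000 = -0.00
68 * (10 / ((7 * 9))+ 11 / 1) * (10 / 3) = 478040 / 189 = 2529.31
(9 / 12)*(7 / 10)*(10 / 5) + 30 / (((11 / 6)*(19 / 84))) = 306789 / 4180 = 73.39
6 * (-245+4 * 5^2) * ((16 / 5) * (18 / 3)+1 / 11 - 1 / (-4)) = -374013 / 22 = -17000.59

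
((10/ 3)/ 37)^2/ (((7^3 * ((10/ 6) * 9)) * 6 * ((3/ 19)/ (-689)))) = -0.00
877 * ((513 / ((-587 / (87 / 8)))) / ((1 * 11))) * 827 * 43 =-1391906863107 / 51656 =-26945695.82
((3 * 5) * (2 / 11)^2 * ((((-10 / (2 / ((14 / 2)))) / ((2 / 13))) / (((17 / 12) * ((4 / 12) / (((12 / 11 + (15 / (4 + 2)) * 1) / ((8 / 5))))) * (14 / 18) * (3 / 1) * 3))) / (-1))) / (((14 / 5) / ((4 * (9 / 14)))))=155975625 / 2217446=70.34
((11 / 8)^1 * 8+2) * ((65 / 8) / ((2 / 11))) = 9295 / 16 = 580.94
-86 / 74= -43 / 37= -1.16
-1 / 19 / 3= -0.02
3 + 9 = 12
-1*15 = -15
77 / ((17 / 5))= 22.65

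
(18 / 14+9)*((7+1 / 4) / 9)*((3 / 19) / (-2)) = -87 / 133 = -0.65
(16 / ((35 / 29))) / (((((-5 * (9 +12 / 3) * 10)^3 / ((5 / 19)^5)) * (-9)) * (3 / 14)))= 116 / 3671992914525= 0.00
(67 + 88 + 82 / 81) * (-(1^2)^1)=-12637 / 81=-156.01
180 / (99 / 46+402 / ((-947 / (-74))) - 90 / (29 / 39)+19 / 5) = -1136968200 / 528497093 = -2.15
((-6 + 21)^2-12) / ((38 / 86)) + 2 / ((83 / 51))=762135 / 1577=483.28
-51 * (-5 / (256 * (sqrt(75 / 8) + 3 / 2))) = -255 / 1216 + 425 * sqrt(6) / 2432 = 0.22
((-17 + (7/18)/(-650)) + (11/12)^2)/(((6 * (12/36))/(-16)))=129.28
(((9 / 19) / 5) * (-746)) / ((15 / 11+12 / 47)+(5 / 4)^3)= -19.79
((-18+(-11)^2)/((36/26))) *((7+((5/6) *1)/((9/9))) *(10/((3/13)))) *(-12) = -8181290/27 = -303010.74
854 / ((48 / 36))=640.50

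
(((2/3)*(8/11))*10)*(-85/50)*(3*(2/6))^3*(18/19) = -1632/209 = -7.81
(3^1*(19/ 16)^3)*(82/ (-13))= -843657/ 26624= -31.69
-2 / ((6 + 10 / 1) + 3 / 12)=-0.12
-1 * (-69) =69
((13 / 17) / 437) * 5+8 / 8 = 7494 / 7429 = 1.01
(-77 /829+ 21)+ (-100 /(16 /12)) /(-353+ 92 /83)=511376249 /24212603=21.12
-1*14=-14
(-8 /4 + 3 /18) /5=-11 /30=-0.37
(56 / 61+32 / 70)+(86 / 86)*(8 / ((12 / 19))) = 89938 / 6405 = 14.04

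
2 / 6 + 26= 79 / 3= 26.33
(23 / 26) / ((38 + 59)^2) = 23 / 244634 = 0.00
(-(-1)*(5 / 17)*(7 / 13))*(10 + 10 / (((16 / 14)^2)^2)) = 1136975 / 452608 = 2.51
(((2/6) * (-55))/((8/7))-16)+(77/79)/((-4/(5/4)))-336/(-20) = -294757/18960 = -15.55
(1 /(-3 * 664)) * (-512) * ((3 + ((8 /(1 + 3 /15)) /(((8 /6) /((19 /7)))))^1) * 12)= 29696 /581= 51.11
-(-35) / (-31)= -35 / 31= -1.13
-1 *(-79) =79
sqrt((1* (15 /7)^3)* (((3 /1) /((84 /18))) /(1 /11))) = 45* sqrt(330) /98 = 8.34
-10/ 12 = -0.83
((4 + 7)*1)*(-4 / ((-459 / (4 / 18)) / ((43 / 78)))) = 1892 / 161109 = 0.01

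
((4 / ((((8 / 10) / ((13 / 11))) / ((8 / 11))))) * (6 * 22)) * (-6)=-37440 / 11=-3403.64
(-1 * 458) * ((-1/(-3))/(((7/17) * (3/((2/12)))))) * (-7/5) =3893/135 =28.84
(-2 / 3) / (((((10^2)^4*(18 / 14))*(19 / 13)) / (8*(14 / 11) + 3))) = -2639 / 56430000000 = -0.00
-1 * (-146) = 146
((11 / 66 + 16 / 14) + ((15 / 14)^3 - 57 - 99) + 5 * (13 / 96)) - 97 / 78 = -65933425 / 428064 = -154.03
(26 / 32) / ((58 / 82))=1.15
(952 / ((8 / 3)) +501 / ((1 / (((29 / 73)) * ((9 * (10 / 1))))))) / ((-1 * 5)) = -1333671 / 365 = -3653.89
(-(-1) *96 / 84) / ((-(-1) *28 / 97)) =194 / 49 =3.96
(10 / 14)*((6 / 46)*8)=120 / 161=0.75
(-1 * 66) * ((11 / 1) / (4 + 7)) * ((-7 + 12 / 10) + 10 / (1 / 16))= -50886 / 5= -10177.20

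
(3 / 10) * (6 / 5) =0.36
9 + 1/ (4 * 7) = 253/ 28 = 9.04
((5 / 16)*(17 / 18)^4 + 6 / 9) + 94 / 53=239363401 / 89019648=2.69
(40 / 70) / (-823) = -4 / 5761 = -0.00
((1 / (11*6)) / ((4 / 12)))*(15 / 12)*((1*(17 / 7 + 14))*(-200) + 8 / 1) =-14340 / 77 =-186.23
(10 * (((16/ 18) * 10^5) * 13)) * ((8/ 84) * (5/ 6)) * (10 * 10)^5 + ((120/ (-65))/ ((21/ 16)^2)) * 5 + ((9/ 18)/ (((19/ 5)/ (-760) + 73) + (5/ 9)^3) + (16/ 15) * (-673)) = 3605672797999715661658479404/ 393157014705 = 9171075837741781.19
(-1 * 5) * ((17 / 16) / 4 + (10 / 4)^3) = -5085 / 64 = -79.45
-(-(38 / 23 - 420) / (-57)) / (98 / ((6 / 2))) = 0.22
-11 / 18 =-0.61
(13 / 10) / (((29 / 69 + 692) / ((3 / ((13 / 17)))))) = 3519 / 477770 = 0.01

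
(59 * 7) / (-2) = -413 / 2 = -206.50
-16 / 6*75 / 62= -3.23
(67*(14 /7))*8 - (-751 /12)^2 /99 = 14718431 /14256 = 1032.44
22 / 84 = 11 / 42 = 0.26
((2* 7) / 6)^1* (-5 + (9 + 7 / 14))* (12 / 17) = 126 / 17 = 7.41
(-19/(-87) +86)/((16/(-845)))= -6338345/1392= -4553.41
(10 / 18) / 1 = 5 / 9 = 0.56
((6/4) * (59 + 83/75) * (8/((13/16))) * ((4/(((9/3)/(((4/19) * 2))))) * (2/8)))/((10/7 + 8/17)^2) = 8171236864/236545725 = 34.54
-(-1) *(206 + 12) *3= 654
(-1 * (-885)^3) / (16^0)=693154125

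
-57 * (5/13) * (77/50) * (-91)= 30723/10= 3072.30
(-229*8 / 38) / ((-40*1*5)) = 229 / 950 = 0.24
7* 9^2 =567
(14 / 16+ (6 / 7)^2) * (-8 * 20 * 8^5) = -413532160 / 49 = -8439431.84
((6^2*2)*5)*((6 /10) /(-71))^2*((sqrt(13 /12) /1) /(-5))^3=-117*sqrt(39) /3150625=-0.00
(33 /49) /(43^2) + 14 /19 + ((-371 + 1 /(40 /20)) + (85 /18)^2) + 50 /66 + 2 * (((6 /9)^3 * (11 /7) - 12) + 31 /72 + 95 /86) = -1124890325459 /3067568658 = -366.70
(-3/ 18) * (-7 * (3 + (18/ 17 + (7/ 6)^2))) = 23219/ 3672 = 6.32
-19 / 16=-1.19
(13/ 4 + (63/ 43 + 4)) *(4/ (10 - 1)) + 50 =20849/ 387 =53.87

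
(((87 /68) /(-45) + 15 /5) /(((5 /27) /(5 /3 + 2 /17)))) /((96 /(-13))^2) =46613749 /88780800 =0.53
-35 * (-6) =210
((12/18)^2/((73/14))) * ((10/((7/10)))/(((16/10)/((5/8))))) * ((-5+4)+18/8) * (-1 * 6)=-3125/876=-3.57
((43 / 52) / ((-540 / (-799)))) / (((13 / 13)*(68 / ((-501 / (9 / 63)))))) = -2362549 / 37440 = -63.10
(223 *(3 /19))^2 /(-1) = -447561 /361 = -1239.78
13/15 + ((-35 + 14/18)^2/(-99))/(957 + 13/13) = 1491601/1745955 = 0.85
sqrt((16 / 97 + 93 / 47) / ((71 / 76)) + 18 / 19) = sqrt(122624290513874) / 6150091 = 1.80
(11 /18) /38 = 11 /684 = 0.02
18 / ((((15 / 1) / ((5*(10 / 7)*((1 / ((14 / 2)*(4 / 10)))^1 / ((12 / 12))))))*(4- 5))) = -3.06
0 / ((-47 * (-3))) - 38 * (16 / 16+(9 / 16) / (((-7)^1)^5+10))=-1702039 / 44792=-38.00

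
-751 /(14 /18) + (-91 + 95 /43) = -317363 /301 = -1054.36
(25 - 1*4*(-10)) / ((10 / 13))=169 / 2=84.50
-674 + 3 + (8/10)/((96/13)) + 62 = -73067/120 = -608.89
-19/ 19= -1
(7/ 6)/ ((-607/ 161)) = -1127/ 3642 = -0.31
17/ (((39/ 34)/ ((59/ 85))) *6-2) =1003/ 467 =2.15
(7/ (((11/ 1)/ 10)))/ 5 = 14/ 11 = 1.27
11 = 11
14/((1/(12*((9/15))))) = 504/5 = 100.80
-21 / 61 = -0.34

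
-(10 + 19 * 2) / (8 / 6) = -36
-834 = -834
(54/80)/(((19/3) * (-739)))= -0.00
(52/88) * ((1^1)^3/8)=13/176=0.07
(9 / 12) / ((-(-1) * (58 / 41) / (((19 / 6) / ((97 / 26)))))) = 10127 / 22504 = 0.45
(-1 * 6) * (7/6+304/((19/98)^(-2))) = -181423/2401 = -75.56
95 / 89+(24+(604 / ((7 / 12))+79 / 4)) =1080.25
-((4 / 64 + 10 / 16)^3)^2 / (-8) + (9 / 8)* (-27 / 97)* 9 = -36519929975 / 13019119616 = -2.81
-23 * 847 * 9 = -175329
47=47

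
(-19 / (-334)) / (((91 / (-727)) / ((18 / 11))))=-0.74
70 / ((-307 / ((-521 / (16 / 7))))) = 127645 / 2456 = 51.97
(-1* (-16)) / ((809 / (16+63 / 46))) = 6392 / 18607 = 0.34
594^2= 352836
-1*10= -10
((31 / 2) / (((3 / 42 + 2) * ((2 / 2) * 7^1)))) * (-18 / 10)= -279 / 145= -1.92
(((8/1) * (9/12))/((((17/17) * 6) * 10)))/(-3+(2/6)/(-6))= -9/275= -0.03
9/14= 0.64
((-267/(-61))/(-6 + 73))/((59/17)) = 4539/241133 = 0.02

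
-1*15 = -15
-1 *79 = -79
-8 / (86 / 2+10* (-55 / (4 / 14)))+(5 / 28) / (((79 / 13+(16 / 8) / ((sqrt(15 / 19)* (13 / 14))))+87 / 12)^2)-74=-68942303971463970 / 931720265687309-160617600* sqrt(285) / 6930969032743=-74.00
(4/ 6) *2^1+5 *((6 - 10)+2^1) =-26/ 3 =-8.67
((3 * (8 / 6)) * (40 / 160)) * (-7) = -7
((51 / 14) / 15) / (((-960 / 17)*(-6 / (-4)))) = -289 / 100800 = -0.00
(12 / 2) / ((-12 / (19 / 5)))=-19 / 10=-1.90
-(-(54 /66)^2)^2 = -6561 /14641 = -0.45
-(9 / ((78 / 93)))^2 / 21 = -25947 / 4732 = -5.48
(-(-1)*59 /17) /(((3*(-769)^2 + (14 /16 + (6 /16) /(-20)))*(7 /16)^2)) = 2416640 /236449896361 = 0.00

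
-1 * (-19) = 19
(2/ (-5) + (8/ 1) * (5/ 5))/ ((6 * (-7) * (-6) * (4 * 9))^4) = 19/ 16933712219504640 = 0.00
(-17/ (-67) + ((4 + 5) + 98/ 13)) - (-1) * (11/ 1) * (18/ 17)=421100/ 14807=28.44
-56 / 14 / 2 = -2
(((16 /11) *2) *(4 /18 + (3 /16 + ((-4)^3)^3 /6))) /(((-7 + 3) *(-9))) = -6291397 /1782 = -3530.53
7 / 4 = 1.75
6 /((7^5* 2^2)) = 3 /33614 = 0.00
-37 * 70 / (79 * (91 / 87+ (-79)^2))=-112665 / 21450791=-0.01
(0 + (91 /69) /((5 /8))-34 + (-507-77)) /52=-106241 /8970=-11.84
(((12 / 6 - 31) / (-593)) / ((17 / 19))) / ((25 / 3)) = 1653 / 252025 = 0.01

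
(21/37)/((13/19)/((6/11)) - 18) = -0.03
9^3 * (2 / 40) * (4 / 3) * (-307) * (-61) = 4550661 / 5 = 910132.20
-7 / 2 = -3.50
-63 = -63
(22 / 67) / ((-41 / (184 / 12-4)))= -748 / 8241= -0.09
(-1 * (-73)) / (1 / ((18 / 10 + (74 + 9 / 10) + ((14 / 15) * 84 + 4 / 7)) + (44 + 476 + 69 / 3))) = 3570211 / 70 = 51003.01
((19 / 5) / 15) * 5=19 / 15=1.27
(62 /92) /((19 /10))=155 /437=0.35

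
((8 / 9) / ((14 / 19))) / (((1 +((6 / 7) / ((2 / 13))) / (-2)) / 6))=-304 / 75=-4.05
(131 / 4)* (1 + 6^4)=169907 / 4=42476.75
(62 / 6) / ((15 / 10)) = 62 / 9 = 6.89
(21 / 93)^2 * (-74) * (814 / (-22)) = 134162 / 961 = 139.61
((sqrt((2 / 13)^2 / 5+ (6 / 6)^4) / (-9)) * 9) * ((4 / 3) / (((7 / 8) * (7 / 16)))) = -3.49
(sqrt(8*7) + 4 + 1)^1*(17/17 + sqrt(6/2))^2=(1 + sqrt(3))^2*(5 + 2*sqrt(14))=93.18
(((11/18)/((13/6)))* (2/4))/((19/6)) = 11/247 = 0.04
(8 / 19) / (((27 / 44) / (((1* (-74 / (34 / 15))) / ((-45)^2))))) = -13024 / 1177335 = -0.01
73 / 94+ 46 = 4397 / 94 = 46.78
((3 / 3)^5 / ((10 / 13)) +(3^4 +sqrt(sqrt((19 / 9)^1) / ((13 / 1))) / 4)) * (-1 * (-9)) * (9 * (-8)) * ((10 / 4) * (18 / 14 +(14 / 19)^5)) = -3473096835834 / 17332693 - 3516703965 * 19^(1 / 4) * sqrt(39) / 225325009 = -200581.87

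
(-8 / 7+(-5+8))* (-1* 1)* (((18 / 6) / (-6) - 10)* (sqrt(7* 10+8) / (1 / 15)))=2583.29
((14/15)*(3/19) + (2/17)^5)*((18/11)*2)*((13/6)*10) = 3101441928/296750113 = 10.45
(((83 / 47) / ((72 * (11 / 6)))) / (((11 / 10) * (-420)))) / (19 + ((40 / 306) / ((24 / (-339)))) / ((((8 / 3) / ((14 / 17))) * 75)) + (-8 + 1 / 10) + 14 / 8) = -119935 / 53189720507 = -0.00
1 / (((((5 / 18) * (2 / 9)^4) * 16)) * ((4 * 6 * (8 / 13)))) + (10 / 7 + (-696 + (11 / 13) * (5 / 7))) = -2563379971 / 3727360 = -687.72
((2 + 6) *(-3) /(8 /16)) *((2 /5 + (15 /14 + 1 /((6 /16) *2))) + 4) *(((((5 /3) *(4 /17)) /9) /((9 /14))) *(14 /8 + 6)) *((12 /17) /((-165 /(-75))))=-14175680 /257499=-55.05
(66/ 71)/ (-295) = -66/ 20945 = -0.00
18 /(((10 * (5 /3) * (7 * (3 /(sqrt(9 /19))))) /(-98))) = -3.47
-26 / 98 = -13 / 49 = -0.27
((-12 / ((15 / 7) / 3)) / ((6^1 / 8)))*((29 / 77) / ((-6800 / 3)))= 87 / 23375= 0.00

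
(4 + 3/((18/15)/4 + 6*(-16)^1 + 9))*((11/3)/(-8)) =-2101/1156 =-1.82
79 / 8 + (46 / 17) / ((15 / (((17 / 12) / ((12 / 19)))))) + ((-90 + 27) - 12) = -34949 / 540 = -64.72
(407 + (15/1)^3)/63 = 3782/63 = 60.03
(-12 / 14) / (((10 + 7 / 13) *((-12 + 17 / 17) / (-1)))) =-78 / 10549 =-0.01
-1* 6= -6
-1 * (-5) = 5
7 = 7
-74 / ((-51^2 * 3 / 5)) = 370 / 7803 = 0.05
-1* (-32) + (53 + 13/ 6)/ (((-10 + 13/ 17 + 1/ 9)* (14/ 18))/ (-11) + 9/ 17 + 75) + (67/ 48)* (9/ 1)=52252535/ 1153816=45.29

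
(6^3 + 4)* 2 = 440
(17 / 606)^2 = 289 / 367236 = 0.00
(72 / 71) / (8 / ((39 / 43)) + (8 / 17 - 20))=-11934 / 126025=-0.09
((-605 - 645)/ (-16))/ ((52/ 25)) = 15625/ 416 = 37.56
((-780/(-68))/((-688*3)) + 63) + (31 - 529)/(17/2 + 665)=326932495/5251504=62.26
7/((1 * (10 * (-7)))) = -1/10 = -0.10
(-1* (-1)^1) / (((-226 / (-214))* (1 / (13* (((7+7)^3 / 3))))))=3816904 / 339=11259.30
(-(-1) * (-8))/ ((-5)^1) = 8/ 5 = 1.60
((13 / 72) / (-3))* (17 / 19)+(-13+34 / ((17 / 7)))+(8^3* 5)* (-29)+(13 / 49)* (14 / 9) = -2132727683 / 28728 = -74238.64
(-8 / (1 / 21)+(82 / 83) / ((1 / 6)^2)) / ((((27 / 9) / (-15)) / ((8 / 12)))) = 36640 / 83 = 441.45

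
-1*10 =-10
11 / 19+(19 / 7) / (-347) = 26358 / 46151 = 0.57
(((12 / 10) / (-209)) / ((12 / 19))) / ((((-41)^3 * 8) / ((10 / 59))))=1 / 357837832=0.00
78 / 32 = 39 / 16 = 2.44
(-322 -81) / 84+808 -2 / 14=67457 / 84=803.06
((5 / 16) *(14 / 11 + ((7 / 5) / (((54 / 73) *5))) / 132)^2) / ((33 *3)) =51670290721 / 10060060032000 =0.01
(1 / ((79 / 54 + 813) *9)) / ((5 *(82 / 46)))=138 / 9016105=0.00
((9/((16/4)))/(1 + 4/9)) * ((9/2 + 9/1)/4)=2187/416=5.26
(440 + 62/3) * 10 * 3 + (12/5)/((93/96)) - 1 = 2142329/155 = 13821.48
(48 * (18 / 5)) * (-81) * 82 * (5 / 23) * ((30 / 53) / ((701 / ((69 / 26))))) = -258240960 / 482989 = -534.67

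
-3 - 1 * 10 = -13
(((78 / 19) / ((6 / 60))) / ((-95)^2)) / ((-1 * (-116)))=39 / 994555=0.00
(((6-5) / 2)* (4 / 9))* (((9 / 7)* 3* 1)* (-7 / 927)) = -2 / 309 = -0.01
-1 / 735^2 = -1 / 540225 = -0.00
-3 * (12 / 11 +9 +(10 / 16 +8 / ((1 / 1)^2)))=-4941 / 88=-56.15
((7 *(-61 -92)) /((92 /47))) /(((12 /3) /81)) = -4077297 /368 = -11079.61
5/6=0.83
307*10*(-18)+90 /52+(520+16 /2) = -1422987 /26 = -54730.27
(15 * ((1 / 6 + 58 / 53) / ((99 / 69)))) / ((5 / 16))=73784 / 1749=42.19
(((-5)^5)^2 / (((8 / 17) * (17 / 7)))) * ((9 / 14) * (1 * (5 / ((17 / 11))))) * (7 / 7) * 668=11871696920.96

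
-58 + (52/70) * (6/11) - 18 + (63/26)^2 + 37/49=-125648013/1821820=-68.97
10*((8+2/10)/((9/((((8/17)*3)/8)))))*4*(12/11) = 1312/187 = 7.02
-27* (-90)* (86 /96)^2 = 249615 /128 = 1950.12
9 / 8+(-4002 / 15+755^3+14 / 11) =430368610.60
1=1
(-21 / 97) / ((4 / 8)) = -42 / 97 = -0.43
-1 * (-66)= 66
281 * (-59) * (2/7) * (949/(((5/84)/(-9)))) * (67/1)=227694792312/5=45538958462.40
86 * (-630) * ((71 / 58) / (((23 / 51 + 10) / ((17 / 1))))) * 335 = -558639008550 / 15457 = -36141489.85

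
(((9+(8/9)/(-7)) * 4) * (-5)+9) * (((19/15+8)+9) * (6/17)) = -5815924/5355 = -1086.07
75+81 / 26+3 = 2109 / 26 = 81.12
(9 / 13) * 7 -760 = -9817 / 13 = -755.15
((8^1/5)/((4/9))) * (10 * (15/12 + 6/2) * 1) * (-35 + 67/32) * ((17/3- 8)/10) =375921/320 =1174.75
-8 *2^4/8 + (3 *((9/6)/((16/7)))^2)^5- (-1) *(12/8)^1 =-10.90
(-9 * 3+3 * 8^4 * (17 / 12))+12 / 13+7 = 226056 / 13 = 17388.92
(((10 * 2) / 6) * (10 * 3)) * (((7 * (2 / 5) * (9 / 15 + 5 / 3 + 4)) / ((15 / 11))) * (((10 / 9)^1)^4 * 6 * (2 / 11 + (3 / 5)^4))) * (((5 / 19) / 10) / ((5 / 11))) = 1983559424 / 9349425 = 212.16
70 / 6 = 35 / 3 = 11.67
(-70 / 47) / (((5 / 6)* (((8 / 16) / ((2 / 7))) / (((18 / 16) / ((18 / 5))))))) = -15 / 47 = -0.32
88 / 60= 22 / 15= 1.47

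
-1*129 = -129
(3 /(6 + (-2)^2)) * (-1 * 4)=-6 /5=-1.20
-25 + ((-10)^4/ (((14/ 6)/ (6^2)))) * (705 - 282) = 456839825/ 7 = 65262832.14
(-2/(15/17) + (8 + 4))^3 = 3112136/3375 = 922.11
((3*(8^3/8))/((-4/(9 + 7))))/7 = -109.71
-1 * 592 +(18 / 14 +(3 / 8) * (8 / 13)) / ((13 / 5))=-699646 / 1183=-591.42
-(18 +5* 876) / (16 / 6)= -6597 / 4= -1649.25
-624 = -624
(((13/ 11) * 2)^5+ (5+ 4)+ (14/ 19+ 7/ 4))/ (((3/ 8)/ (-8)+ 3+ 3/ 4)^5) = 280134436618502144/ 2288014417702566333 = 0.12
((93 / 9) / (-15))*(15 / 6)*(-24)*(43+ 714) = 93868 / 3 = 31289.33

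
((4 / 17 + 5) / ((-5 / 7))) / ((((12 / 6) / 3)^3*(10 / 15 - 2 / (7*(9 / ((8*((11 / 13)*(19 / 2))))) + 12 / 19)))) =2517543 / 58480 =43.05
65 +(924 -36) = 953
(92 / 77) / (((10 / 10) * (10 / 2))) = 92 / 385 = 0.24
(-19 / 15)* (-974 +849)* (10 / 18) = 2375 / 27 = 87.96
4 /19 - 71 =-1345 /19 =-70.79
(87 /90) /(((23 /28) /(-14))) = -5684 /345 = -16.48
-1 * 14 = -14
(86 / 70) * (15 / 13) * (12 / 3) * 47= 24252 / 91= 266.51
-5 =-5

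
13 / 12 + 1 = 25 / 12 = 2.08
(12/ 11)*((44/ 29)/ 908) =12/ 6583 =0.00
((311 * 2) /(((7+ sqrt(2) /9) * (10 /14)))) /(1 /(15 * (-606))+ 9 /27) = 4488129324 /12016043 - 71240148 * sqrt(2) /12016043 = 365.13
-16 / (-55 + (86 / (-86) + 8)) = 1 / 3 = 0.33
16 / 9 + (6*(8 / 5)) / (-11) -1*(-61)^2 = -1841447 / 495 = -3720.09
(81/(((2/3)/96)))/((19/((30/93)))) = 198.03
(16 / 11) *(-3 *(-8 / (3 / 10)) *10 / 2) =6400 / 11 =581.82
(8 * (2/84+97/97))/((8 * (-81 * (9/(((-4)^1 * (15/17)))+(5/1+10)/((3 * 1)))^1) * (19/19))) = -430/83349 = -0.01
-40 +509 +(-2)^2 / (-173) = 81133 / 173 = 468.98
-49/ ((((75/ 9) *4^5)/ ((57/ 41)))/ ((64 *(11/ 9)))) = -10241/ 16400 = -0.62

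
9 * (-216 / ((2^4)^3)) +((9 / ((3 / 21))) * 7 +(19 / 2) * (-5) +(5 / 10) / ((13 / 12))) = 2619049 / 6656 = 393.49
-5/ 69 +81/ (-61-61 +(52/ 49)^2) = -14870279/ 20025042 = -0.74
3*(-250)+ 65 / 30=-4487 / 6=-747.83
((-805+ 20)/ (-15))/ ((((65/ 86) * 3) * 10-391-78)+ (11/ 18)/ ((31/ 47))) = -1255686/ 10686905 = -0.12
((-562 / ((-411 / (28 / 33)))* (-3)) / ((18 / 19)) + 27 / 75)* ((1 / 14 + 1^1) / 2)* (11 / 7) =-3371099 / 1208340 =-2.79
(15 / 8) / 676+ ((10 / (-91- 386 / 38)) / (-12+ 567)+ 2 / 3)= 0.67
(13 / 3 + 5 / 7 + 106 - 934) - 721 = -1543.95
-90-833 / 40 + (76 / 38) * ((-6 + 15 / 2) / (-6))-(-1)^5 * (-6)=-4693 / 40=-117.32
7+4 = 11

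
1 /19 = 0.05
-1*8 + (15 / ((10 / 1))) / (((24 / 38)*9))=-557 / 72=-7.74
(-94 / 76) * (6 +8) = -17.32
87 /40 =2.18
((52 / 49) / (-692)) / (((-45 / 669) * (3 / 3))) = 0.02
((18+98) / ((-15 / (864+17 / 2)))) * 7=-141694 / 3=-47231.33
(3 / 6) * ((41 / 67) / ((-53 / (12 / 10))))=-0.01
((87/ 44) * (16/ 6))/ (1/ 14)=812/ 11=73.82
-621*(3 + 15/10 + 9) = -16767/2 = -8383.50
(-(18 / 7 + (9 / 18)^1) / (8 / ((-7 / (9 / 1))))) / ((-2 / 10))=-215 / 144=-1.49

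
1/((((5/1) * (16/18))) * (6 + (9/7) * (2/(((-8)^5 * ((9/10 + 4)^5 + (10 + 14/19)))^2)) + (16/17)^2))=34632317962247665621187100672/1059874090655484160975153449325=0.03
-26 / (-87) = 26 / 87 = 0.30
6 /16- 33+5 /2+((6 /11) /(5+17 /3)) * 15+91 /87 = -433513 /15312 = -28.31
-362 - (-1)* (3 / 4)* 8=-356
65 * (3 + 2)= 325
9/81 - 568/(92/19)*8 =-194233/207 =-938.32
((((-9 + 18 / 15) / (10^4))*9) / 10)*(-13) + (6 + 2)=4004563 / 500000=8.01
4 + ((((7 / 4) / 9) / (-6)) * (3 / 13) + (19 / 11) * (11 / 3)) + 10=19025 / 936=20.33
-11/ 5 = -2.20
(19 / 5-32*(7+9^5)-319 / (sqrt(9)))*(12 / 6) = -56696836 / 15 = -3779789.07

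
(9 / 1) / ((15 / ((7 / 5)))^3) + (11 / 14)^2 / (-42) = -949433 / 128625000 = -0.01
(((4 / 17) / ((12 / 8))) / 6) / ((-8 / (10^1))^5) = -0.08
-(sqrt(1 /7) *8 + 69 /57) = -8 *sqrt(7) /7 - 23 /19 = -4.23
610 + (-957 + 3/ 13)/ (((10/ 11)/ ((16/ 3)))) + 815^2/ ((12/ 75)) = 1078064833/ 260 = 4146403.20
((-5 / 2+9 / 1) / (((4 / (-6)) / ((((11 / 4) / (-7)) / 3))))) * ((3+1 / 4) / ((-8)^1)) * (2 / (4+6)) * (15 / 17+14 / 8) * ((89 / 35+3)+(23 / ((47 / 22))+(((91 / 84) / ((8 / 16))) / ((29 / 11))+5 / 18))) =-4.75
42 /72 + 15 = 187 /12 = 15.58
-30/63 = -10/21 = -0.48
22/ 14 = 11/ 7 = 1.57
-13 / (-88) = 0.15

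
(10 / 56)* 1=5 / 28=0.18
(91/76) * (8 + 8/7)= 208/19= 10.95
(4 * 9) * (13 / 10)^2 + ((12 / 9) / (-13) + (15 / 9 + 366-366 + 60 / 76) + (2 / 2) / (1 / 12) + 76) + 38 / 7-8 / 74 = 750950449 / 4797975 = 156.51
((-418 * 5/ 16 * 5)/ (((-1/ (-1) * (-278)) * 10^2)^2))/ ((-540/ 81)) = 627/ 4946176000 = 0.00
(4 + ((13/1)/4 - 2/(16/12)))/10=23/40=0.58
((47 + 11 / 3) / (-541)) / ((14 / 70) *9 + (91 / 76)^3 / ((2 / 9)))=-667243520 / 67861302849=-0.01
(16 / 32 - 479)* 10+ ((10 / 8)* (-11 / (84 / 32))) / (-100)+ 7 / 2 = -4781.45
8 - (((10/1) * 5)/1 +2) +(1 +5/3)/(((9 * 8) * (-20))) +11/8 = -46037/1080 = -42.63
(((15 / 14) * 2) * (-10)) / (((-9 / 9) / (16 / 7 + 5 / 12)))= 5675 / 98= 57.91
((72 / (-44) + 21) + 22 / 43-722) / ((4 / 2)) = -332105 / 946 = -351.06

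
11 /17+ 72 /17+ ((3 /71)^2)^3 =10632323577836 /2177704826657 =4.88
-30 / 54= -5 / 9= -0.56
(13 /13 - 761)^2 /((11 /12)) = 6931200 /11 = 630109.09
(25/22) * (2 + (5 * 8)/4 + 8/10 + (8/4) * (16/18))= 1640/99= 16.57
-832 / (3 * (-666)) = 416 / 999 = 0.42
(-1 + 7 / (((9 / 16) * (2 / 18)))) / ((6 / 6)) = 111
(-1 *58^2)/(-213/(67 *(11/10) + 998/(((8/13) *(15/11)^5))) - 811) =4267575738668/1029482874557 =4.15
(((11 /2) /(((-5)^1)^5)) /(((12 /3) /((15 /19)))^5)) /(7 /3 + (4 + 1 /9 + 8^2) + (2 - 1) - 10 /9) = -8019 /1069991708672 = -0.00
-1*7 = -7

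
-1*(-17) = 17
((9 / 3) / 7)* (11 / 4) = 33 / 28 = 1.18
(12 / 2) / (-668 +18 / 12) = -12 / 1333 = -0.01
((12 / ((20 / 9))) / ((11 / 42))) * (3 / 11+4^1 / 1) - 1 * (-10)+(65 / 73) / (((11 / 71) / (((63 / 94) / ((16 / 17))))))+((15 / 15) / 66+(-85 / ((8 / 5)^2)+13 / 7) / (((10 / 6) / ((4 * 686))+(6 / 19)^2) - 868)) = 52547138732327096747 / 513960108890125920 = 102.24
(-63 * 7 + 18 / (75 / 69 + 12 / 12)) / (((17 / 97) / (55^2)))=-1014957075 / 136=-7462919.67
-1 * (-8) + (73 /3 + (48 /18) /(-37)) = 3581 /111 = 32.26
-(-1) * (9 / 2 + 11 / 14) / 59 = 37 / 413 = 0.09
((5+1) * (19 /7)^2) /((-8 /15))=-16245 /196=-82.88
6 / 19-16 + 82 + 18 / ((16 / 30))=100.07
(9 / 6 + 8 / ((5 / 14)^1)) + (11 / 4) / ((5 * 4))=1923 / 80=24.04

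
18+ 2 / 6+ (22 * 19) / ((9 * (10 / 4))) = 1661 / 45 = 36.91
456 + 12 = 468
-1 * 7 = -7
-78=-78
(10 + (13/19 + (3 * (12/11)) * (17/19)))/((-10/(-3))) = 1707/418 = 4.08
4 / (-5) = -4 / 5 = -0.80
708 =708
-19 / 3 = -6.33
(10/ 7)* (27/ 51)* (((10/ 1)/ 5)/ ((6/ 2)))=60/ 119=0.50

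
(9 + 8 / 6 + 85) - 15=80.33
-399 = -399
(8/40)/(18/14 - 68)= -7/2335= -0.00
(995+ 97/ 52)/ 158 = 51837/ 8216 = 6.31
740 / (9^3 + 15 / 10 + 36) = 1480 / 1533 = 0.97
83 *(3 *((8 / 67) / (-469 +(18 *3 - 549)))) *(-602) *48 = 14390208 / 16147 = 891.20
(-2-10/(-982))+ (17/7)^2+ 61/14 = 397709/48118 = 8.27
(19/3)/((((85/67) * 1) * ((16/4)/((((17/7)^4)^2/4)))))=377.55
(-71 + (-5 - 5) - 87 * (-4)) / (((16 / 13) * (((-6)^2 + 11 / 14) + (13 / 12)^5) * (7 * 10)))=26990496 / 333366455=0.08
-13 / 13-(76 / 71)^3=-796887 / 357911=-2.23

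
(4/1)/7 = 4/7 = 0.57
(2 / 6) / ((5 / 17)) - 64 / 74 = 149 / 555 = 0.27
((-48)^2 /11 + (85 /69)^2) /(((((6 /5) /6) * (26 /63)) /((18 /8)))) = 3480377985 /605176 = 5751.02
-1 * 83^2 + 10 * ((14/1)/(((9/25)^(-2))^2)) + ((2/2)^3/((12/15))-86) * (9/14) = -6941.13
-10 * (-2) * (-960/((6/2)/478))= -3059200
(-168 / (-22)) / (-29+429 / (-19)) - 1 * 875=-336932 / 385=-875.15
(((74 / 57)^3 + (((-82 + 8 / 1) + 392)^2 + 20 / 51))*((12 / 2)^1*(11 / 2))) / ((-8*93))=-437765475499 / 97596711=-4485.45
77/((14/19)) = 209/2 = 104.50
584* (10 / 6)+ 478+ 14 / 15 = 1452.27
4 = 4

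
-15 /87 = -5 /29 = -0.17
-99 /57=-33 /19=-1.74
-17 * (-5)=85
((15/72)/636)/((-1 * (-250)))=1/763200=0.00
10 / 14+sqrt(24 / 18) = 5 / 7+2 * sqrt(3) / 3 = 1.87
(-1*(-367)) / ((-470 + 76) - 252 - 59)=-367 / 705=-0.52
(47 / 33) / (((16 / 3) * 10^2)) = 0.00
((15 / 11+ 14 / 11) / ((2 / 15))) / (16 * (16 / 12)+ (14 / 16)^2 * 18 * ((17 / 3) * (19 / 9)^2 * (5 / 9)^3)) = 136993680 / 561286583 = 0.24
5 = 5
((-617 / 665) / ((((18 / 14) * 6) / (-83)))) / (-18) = -0.55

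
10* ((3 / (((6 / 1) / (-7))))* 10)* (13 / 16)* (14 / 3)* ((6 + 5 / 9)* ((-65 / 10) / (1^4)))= 56548.50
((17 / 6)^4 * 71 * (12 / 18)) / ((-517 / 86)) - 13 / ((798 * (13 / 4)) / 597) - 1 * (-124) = -386.41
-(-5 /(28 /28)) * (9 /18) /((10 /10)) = 5 /2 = 2.50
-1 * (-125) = 125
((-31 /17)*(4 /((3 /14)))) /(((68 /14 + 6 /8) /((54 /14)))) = -62496 /2669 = -23.42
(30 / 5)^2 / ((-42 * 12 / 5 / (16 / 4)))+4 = 2.57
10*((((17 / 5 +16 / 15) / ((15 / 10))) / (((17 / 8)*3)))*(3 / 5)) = 2144 / 765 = 2.80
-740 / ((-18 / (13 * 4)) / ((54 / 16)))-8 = 7207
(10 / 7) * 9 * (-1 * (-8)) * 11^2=87120 / 7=12445.71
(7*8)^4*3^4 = 796594176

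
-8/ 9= -0.89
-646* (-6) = 3876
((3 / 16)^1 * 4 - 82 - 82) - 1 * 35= -793 / 4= -198.25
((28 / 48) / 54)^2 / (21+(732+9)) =49 / 319966848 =0.00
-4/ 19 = -0.21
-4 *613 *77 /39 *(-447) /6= 14065898 /39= 360664.05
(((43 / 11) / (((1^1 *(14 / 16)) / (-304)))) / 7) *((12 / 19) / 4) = -16512 / 539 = -30.63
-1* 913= -913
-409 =-409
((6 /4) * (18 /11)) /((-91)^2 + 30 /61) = 1647 /5556881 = 0.00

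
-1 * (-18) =18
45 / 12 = 15 / 4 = 3.75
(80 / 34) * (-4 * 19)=-3040 / 17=-178.82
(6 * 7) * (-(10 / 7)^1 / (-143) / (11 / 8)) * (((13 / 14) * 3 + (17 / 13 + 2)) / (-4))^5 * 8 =-25162222005668235 / 1256451282230144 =-20.03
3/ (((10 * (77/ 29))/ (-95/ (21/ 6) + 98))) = 21576/ 2695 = 8.01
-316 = -316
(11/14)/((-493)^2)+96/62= 163329269/105483266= 1.55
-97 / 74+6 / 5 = -41 / 370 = -0.11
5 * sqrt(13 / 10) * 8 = 4 * sqrt(130) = 45.61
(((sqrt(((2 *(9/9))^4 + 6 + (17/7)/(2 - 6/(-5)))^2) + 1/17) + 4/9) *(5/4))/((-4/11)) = -21924155/274176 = -79.96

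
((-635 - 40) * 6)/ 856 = -2025/ 428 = -4.73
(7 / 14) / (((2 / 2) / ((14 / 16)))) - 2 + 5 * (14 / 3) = 21.77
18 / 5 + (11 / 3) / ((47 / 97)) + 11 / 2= 23501 / 1410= 16.67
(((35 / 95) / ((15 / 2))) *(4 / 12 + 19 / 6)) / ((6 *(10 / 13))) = 637 / 17100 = 0.04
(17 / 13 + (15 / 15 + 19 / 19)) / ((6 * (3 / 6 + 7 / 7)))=43 / 117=0.37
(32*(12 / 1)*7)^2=7225344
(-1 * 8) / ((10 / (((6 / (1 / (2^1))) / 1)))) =-48 / 5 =-9.60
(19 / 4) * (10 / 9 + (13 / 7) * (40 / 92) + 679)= 18746369 / 5796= 3234.36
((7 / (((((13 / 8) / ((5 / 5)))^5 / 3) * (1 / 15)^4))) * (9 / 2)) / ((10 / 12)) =188116992000 / 371293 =506653.75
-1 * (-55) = 55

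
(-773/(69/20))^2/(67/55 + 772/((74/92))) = 486388606000/9310797279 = 52.24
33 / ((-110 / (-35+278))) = -729 / 10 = -72.90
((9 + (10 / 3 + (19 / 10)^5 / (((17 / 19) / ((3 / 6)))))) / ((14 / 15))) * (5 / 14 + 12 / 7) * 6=348.49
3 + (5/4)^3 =317/64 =4.95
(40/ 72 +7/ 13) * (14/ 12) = 448/ 351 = 1.28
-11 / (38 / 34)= -187 / 19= -9.84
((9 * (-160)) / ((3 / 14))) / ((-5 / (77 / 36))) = 8624 / 3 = 2874.67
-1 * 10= -10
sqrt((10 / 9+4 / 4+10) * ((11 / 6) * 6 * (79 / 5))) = 45.88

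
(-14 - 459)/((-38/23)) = 10879/38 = 286.29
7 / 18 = 0.39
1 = 1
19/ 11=1.73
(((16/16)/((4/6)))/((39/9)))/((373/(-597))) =-5373/9698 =-0.55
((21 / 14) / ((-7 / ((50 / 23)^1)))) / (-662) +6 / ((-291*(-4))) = 30283 / 5169227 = 0.01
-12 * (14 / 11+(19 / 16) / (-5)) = -2733 / 220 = -12.42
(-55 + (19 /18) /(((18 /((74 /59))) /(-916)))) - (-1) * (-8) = -623051 /4779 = -130.37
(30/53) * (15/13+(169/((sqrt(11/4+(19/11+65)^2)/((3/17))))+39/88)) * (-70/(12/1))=-319725/60632 -130130 * sqrt(239595)/43175019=-6.75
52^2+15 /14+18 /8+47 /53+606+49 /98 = 4919027 /1484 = 3314.71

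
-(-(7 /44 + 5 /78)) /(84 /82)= 0.22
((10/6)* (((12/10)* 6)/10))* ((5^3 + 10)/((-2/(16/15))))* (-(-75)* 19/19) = -6480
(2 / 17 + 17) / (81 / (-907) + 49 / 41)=10821417 / 699074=15.48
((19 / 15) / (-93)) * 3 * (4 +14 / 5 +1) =-247 / 775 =-0.32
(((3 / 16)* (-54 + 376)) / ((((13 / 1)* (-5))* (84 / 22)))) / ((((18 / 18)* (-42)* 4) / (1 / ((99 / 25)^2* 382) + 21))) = 139104437 / 4574465280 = 0.03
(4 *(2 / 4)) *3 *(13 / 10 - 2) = -4.20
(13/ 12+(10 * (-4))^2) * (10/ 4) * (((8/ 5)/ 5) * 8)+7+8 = 153929/ 15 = 10261.93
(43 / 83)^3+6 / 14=2271910 / 4002509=0.57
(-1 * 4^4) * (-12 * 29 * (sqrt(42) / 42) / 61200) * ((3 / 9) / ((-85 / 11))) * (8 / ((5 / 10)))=-163328 * sqrt(42) / 6827625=-0.16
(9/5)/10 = 9/50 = 0.18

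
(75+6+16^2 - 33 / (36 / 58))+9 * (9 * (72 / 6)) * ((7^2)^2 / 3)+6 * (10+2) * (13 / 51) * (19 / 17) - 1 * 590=777638.35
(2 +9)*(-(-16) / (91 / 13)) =176 / 7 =25.14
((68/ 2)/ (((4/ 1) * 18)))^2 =289/ 1296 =0.22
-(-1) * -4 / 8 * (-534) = 267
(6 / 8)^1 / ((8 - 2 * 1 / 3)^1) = 9 / 88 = 0.10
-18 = -18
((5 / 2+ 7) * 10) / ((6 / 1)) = 95 / 6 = 15.83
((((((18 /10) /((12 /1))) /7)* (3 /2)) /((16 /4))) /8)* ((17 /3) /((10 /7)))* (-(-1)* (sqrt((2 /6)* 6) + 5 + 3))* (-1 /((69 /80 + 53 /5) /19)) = -969 /18340 - 969* sqrt(2) /146720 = -0.06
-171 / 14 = -12.21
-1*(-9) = 9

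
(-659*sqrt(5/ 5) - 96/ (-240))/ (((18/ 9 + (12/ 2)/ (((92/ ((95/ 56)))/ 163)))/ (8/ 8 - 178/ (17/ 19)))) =5708902864/ 877319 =6507.21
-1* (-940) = 940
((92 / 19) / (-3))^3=-778688 / 185193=-4.20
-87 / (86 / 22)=-957 / 43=-22.26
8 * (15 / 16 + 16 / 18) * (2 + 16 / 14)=2893 / 63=45.92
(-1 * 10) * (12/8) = -15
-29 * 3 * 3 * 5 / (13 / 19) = -24795 / 13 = -1907.31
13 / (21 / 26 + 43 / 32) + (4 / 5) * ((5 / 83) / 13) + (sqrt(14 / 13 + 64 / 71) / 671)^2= 16968189723322 / 2806436266205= 6.05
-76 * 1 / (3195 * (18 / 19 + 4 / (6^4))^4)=-12127339272121344 / 416053083928482355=-0.03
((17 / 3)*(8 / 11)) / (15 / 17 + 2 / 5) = 11560 / 3597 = 3.21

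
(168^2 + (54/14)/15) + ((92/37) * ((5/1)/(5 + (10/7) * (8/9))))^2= 8441287495281/299037515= 28228.19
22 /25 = 0.88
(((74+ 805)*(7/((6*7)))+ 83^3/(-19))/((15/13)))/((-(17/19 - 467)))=-14794091/265680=-55.68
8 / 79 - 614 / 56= -24029 / 2212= -10.86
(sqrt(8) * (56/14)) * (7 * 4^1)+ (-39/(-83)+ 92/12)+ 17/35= 75143/8715+ 224 * sqrt(2)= 325.41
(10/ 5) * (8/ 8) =2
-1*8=-8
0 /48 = 0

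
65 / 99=0.66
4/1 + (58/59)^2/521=7257768/1813601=4.00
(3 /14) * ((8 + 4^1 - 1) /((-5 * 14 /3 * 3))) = -33 /980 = -0.03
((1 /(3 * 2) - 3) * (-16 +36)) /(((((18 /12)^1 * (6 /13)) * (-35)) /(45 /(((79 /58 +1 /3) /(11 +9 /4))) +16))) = 9588527 /11151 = 859.88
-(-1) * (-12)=-12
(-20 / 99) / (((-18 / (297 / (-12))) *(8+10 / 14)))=-35 / 1098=-0.03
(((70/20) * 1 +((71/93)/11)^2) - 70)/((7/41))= -5706309275/14651406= -389.47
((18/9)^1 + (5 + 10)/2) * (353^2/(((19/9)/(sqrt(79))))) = 1121481 * sqrt(79)/2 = 4983970.58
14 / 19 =0.74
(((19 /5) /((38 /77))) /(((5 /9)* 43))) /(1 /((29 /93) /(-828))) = -0.00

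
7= 7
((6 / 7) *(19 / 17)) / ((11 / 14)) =228 / 187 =1.22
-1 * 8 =-8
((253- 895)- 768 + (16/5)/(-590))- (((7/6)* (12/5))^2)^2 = -54260494/36875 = -1471.47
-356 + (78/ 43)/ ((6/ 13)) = -15139/ 43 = -352.07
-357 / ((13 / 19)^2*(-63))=6137 / 507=12.10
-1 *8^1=-8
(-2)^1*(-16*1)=32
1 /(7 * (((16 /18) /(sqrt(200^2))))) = 225 /7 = 32.14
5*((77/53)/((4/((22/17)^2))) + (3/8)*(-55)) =-12263845/122536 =-100.08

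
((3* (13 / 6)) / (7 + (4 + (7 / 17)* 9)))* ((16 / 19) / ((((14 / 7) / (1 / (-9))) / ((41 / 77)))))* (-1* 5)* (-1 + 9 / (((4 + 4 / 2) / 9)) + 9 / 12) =480233 / 658350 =0.73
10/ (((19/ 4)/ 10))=400/ 19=21.05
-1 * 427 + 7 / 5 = -2128 / 5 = -425.60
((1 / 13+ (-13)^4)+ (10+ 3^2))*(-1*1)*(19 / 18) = -2353093 / 78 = -30167.86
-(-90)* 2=180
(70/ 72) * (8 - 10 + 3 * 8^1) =21.39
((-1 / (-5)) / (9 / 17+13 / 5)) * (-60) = -510 / 133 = -3.83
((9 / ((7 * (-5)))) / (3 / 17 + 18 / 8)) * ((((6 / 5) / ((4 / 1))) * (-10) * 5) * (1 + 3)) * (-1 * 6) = -14688 / 385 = -38.15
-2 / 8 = -1 / 4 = -0.25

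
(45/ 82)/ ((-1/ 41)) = -22.50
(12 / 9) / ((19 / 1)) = 4 / 57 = 0.07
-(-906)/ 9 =302/ 3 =100.67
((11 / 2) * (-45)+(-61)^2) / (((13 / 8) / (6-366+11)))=-9698012 / 13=-746000.92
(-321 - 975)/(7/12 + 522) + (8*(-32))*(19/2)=-15266624/6271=-2434.48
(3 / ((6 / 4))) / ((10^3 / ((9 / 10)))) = 9 / 5000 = 0.00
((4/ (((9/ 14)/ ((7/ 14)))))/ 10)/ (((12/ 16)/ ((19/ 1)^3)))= 2845.21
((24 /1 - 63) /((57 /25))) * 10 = -3250 /19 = -171.05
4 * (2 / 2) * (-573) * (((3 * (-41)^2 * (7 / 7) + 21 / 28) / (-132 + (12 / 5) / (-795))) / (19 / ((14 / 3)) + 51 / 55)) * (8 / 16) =1965728428125 / 224401832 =8759.86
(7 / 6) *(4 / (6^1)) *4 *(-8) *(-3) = 224 / 3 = 74.67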